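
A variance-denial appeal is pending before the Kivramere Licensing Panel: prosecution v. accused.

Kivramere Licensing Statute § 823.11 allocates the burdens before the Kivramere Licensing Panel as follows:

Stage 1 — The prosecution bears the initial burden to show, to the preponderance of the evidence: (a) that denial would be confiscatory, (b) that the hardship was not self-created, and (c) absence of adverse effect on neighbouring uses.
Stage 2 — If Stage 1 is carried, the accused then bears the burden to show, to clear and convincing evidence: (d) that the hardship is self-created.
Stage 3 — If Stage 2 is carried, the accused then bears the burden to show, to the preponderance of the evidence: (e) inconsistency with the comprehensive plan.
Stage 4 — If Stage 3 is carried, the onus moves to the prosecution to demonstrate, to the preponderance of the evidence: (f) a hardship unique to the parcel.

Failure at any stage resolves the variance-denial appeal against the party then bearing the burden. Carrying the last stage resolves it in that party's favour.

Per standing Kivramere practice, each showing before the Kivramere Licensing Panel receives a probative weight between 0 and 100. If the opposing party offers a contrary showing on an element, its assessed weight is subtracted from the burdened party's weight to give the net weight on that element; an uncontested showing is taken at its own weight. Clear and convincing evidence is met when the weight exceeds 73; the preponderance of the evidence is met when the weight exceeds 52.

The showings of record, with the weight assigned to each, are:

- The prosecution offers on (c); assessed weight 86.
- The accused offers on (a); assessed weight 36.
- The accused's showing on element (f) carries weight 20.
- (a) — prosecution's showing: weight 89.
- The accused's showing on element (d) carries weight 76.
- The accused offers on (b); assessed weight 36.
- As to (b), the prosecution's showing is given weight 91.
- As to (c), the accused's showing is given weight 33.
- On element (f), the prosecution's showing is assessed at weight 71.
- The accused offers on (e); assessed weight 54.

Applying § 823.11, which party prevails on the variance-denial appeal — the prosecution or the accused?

At Stage 1 the prosecution must meet the preponderance of the evidence (weight exceeds 52): on (a) the weight is 89 less the opposing 36 gives net 53, > 52, so (a) meets the standard; on (b) the weight is 91 less the opposing 36 gives net 55, which does exceed 52, so (b) meets the standard; on (c) the weight is 86 less the opposing 33 gives net 53, which does exceed 52, so (c) meets the standard.
  Stage 1 carried; the burden shifts to the accused.
At Stage 2 the accused must meet clear and convincing evidence (weight exceeds 73): on (d) the weight is 76, > 73, so (d) meets the standard.
  All elements met. The accused retains the burden for Stage 3.
At Stage 3 the accused must meet the preponderance of the evidence (weight exceeds 52): on (e) the weight is 54, > 52, so (e) meets the standard.
  Stage 3 is satisfied; the onus moves to the prosecution.
At Stage 4 the prosecution must meet the preponderance of the evidence (weight exceeds 52): on (f) the weight is 71 less the opposing 20 gives net 51, which does not exceed 52, so (f) does not meet the standard.
  Not every element is met, so the prosecution fails to carry Stage 4.
The analysis ends at Stage 4; the accused prevails.

accused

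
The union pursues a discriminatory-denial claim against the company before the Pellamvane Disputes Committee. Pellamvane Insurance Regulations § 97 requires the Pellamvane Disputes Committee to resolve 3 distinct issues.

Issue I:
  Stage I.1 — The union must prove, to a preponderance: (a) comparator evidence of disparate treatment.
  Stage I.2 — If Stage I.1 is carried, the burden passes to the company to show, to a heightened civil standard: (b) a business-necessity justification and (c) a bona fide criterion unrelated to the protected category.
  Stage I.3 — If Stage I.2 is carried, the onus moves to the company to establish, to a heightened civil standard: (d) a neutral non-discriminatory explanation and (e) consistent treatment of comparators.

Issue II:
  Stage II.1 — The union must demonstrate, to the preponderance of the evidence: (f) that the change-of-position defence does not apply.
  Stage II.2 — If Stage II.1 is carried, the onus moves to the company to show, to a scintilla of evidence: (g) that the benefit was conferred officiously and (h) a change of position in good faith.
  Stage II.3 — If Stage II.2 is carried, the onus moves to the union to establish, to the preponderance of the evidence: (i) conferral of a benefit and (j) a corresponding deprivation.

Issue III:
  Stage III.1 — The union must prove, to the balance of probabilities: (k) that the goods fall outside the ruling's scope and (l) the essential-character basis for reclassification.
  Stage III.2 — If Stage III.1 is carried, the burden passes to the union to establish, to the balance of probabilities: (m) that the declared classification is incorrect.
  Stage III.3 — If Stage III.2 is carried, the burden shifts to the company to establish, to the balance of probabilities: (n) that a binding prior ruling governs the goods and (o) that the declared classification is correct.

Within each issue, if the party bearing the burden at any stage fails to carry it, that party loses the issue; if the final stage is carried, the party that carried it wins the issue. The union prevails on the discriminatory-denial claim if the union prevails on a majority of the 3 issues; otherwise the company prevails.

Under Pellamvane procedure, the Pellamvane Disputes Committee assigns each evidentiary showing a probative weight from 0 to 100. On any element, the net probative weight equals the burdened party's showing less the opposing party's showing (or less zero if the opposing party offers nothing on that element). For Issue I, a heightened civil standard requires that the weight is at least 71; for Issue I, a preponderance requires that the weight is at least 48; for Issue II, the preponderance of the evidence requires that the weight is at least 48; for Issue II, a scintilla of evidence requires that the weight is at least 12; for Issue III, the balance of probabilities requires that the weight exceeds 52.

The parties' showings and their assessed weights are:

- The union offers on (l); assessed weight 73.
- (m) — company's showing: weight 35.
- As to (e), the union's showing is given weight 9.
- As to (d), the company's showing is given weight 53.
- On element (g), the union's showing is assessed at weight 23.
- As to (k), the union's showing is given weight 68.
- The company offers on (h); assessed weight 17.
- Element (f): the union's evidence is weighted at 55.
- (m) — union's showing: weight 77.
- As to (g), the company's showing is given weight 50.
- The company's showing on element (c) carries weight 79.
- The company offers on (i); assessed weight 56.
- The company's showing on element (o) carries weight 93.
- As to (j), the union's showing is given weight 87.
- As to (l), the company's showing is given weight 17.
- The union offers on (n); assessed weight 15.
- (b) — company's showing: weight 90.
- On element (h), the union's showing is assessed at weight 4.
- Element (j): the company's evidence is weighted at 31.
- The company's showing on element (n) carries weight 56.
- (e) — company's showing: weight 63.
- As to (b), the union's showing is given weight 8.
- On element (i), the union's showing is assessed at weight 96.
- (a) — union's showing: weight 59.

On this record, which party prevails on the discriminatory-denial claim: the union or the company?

company

— Issue I —
Stage I.1 (union, a preponderance, weight is at least 48): (a) 59 ≥ 48 — meets.
  All elements met. The burden passes to the company.
Stage I.2 (company, a heightened civil standard, weight is at least 71): (b) net 90−8=82 ≥ 71 — meets; (c) 79 ≥ 71 — meets.
  Stage I.2 carried; the burden remains with the company.
Stage I.3 (company, a heightened civil standard, weight is at least 71): (d) 53 < 71 — fails; (e) net 63−9=54 < 71 — fails.
  Stage I.3 not carried; the company fails its burden.
So the union prevails on this issue.
— Issue II —
Stage II.1 (union, the preponderance of the evidence, weight is at least 48): (f) 55 ≥ 48 — meets.
  Stage II.1 carried; the burden shifts to the company.
Stage II.2 (company, a scintilla of evidence, weight is at least 12): (g) net 50−23=27 ≥ 12 — meets; (h) net 17−4=13 ≥ 12 — meets.
  Stage II.2 carried; the burden shifts to the union.
Stage II.3 (union, the preponderance of the evidence, weight is at least 48): (i) net 96−56=40 < 48 — fails; (j) net 87−31=56 ≥ 48 — meets.
  Stage II.3 not carried; the union fails its burden.
So the company prevails on this issue.
— Issue III —
Stage III.1 (union, the balance of probabilities, weight exceeds 52): (k) 68 > 52 — meets; (l) net 73−17=56 > 52 — meets.
  Stage III.1 carried; the burden remains with the union.
Stage III.2 (union, the balance of probabilities, weight exceeds 52): (m) net 77−35=42 ≤ 52 — fails.
  Stage III.2 not carried; the union fails its burden.
The analysis ends at Stage III.2; the company prevails on this issue.
Per-issue: Issue I → union; Issue II → company; Issue III → company. The union must prevail on a majority of issues; overall, the company prevails.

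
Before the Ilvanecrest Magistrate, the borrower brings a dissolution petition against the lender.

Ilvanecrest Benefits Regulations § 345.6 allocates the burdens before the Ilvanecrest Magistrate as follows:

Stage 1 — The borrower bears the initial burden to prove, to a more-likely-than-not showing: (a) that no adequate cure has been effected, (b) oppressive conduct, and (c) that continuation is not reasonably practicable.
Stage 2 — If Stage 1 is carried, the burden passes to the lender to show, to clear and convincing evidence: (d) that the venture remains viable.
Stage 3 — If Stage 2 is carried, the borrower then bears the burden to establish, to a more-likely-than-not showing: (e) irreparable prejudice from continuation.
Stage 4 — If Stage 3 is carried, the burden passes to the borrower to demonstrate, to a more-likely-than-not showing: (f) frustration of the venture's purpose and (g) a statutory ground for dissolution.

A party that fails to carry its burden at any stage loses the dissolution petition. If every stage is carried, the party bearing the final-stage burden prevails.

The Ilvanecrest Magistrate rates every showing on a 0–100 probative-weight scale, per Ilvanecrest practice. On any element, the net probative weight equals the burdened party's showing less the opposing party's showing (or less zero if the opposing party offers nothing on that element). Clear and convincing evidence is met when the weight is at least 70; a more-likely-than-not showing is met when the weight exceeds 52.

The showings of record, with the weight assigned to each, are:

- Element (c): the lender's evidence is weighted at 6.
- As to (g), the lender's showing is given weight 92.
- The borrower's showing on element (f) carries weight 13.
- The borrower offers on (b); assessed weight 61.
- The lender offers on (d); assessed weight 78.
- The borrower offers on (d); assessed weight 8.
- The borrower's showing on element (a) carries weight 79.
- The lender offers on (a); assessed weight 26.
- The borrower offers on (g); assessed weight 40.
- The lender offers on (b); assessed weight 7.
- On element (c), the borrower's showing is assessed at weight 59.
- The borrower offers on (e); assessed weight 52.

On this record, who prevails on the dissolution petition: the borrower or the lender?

lender

Stage 1 — burden on borrower; standard: a more-likely-than-not showing (weight exceeds 52).
    (a): 79 − 26 = 53 > 52 [met]
    (b): 61 − 7 = 54 > 52 [met]
    (c): 59 − 6 = 53 > 52 [met]
  All elements met. The burden passes to the lender.
Stage 2 — burden on lender; standard: clear and convincing evidence (weight is at least 70).
    (d): 78 − 8 = 70 ≥ 70 [met]
  All elements met. The burden passes to the borrower.
Stage 3 — burden on borrower; standard: a more-likely-than-not showing (weight exceeds 52).
    (e): 52 ≤ 52 [not met]
  Stage 3 not carried; the borrower fails its burden.
So the lender prevails.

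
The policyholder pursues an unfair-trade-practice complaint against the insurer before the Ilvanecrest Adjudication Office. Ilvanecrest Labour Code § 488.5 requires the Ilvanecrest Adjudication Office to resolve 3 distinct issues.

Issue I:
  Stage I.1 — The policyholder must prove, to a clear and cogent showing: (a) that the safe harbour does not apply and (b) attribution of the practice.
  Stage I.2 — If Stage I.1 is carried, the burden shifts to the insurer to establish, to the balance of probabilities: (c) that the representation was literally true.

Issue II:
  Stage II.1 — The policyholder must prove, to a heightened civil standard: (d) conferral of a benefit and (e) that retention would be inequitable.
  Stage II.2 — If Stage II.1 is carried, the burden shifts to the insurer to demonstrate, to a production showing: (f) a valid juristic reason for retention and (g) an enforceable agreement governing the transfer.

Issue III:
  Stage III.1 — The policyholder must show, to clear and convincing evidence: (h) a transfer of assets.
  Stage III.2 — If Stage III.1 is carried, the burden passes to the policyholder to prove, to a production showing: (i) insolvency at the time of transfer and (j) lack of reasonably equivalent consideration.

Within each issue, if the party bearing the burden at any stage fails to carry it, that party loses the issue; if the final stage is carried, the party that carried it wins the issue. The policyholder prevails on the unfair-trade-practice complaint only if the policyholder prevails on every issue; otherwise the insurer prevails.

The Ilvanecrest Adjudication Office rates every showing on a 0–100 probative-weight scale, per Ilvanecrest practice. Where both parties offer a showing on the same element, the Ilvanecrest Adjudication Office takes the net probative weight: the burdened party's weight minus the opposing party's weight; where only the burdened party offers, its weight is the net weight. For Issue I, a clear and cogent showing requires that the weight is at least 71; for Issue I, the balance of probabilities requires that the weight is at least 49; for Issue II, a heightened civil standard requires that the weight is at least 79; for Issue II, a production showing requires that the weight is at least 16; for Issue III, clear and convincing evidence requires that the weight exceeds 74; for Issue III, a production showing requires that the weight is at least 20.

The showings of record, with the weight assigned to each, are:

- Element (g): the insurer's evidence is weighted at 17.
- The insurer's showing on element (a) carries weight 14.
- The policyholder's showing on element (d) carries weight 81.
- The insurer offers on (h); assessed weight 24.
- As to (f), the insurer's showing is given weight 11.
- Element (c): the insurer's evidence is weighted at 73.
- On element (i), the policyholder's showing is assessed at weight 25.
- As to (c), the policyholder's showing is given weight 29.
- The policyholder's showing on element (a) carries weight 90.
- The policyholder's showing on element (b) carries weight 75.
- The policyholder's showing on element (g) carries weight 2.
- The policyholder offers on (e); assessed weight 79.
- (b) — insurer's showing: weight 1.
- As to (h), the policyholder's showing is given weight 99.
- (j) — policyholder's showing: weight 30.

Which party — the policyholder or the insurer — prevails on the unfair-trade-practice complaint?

— Issue I —
Stage I.1 — burden on policyholder; standard: a clear and cogent showing (weight is at least 71).
    (a): 90 − 14 = 76 ≥ 71 [met]
    (b): 75 − 1 = 74 ≥ 71 [met]
  The policyholder carries Stage I.1; the insurer now bears the burden.
Stage I.2 — burden on insurer; standard: the balance of probabilities (weight is at least 49).
    (c): 73 − 29 = 44 < 49 [not met]
  Not every element is met, so the insurer fails to carry Stage I.2.
The policyholder prevails on this issue.
— Issue II —
Stage II.1 — burden on policyholder; standard: a heightened civil standard (weight is at least 79).
    (d): 81 ≥ 79 [met]
    (e): 79 ≥ 79 [met]
  Stage II.1 carried; the burden shifts to the insurer.
Stage II.2 — burden on insurer; standard: a production showing (weight is at least 16).
    (f): 11 < 16 [not met]
    (g): 17 − 2 = 15 < 16 [not met]
  Not every element is met, so the insurer fails to carry Stage II.2.
The analysis ends at Stage II.2; the policyholder prevails on this issue.
— Issue III —
Stage III.1 (policyholder, clear and convincing evidence, weight exceeds 74): (h) net 99−24=75 > 74 — meets.
  Stage III.1 is satisfied; the policyholder continues to bear the burden.
Stage III.2 (policyholder, a production showing, weight is at least 20): (i) 25 ≥ 20 — meets; (j) 30 ≥ 20 — meets.
  Stage III.2 carried; the final stage is satisfied.
All stages carried — the policyholder prevails on this issue.
Per-issue: Issue I → policyholder; Issue II → policyholder; Issue III → policyholder. The policyholder must prevail on every issue; overall, the policyholder prevails.

policyholder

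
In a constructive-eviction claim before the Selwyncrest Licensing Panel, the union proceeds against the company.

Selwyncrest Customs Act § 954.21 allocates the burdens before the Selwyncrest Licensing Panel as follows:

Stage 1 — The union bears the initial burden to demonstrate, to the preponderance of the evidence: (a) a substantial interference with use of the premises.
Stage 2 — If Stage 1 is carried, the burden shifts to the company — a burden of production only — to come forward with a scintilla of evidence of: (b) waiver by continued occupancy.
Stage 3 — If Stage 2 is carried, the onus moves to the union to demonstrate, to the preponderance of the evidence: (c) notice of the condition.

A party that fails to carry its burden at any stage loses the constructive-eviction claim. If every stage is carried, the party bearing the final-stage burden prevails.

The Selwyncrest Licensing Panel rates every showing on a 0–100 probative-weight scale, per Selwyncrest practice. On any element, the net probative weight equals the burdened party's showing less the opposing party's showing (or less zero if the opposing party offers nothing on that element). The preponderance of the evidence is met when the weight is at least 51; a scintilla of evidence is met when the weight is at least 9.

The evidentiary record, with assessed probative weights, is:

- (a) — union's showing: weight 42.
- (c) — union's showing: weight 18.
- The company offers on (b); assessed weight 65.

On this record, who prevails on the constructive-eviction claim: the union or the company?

At Stage 1 the union must meet the preponderance of the evidence (weight is at least 51): on (a) the weight is 42, < 51, so (a) does not meet the standard.
  Not every element is met, so the union fails to carry Stage 1.
So the company prevails.

company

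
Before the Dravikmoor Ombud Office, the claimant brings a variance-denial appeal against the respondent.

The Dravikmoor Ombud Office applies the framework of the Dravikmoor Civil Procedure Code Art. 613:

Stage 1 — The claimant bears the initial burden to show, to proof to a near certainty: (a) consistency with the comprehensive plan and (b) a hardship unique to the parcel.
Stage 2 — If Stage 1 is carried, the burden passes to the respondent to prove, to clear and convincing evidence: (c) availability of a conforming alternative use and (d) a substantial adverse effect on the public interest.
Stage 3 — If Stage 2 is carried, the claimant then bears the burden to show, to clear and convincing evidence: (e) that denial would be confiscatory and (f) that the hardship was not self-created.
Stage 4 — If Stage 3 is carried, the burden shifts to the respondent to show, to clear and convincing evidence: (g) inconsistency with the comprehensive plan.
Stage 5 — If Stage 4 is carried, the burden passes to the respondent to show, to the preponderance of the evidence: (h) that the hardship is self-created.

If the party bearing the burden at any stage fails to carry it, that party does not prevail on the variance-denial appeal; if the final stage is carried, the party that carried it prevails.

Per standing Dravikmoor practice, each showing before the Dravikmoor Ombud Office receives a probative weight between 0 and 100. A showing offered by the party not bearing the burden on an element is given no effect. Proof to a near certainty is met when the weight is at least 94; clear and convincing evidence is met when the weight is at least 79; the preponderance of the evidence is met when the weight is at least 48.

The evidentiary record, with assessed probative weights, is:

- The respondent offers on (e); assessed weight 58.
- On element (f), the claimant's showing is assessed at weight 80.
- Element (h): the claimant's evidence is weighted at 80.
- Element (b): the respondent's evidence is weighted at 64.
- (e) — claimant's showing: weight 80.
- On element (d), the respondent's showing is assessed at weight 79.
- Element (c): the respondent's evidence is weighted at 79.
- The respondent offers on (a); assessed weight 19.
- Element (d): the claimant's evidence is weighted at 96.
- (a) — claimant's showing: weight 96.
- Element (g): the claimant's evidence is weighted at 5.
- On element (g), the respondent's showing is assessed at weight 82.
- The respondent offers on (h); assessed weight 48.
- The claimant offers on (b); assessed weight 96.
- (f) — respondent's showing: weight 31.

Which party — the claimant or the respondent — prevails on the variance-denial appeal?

respondent

At Stage 1 the claimant must meet proof to a near certainty (weight is at least 94): on (a) the weight is 96 (the respondent's 19 is given no effect), ≥ 94, so (a) meets the standard; on (b) the weight is 96 (the respondent's 64 is given no effect), ≥ 94, so (b) meets the standard.
  Stage 1 carried; the burden shifts to the respondent.
At Stage 2 the respondent must meet clear and convincing evidence (weight is at least 79): on (c) the weight is 79, ≥ 79, so (c) meets the standard; on (d) the weight is 79 (the claimant's 96 is given no effect), which does reach 79, so (d) meets the standard.
  The respondent carries Stage 2; the claimant now bears the burden.
At Stage 3 the claimant must meet clear and convincing evidence (weight is at least 79): on (e) the weight is 80 (the respondent's 58 is given no effect), ≥ 79, so (e) meets the standard; on (f) the weight is 80 (the respondent's 31 is given no effect), which does reach 79, so (f) meets the standard.
  The claimant carries Stage 3; the respondent now bears the burden.
At Stage 4 the respondent must meet clear and convincing evidence (weight is at least 79): on (g) the weight is 82 (the claimant's 5 is given no effect), which does reach 79, so (g) meets the standard.
  Stage 4 carried; the burden remains with the respondent.
At Stage 5 the respondent must meet the preponderance of the evidence (weight is at least 48): on (h) the weight is 48 (the claimant's 80 is given no effect), which does reach 48, so (h) meets the standard.
  Stage 5 carried; the final stage is satisfied.
All stages carried — the respondent prevails.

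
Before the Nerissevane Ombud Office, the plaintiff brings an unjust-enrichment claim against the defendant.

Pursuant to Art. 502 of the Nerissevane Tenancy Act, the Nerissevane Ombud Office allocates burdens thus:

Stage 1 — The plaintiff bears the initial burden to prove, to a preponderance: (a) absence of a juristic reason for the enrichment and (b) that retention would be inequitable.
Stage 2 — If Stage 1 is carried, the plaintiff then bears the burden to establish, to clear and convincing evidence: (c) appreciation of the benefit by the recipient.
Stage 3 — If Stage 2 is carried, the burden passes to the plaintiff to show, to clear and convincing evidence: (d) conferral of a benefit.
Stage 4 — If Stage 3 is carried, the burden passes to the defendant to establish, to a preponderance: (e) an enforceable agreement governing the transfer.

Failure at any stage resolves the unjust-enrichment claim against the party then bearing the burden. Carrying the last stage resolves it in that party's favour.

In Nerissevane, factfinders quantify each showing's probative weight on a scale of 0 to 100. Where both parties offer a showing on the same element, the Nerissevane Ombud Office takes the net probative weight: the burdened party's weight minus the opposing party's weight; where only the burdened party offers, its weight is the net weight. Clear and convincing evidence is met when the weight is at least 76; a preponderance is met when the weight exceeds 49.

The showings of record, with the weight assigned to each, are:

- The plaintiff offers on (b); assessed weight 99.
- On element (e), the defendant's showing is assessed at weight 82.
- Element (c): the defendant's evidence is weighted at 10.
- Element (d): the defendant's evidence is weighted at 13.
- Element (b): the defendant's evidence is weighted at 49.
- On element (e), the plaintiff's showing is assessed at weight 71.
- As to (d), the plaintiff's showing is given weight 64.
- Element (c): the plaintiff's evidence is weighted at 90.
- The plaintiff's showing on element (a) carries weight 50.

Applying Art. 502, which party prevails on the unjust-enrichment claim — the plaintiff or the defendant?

defendant

At Stage 1 the plaintiff must meet a preponderance (weight exceeds 49): on (a) the weight is 50, which does exceed 49, so (a) meets the standard; on (b) the weight is 99 less the opposing 49 gives net 50, > 49, so (b) meets the standard.
  Stage 1 carried; the burden remains with the plaintiff.
At Stage 2 the plaintiff must meet clear and convincing evidence (weight is at least 76): on (c) the weight is 90 less the opposing 10 gives net 80, which does reach 76, so (c) meets the standard.
  Stage 2 carried; the burden remains with the plaintiff.
At Stage 3 the plaintiff must meet clear and convincing evidence (weight is at least 76): on (d) the weight is 64 less the opposing 13 gives net 51, which does not reach 76, so (d) does not meet the standard.
  Stage 3 not carried; the plaintiff fails its burden.
The analysis ends at Stage 3; the defendant prevails.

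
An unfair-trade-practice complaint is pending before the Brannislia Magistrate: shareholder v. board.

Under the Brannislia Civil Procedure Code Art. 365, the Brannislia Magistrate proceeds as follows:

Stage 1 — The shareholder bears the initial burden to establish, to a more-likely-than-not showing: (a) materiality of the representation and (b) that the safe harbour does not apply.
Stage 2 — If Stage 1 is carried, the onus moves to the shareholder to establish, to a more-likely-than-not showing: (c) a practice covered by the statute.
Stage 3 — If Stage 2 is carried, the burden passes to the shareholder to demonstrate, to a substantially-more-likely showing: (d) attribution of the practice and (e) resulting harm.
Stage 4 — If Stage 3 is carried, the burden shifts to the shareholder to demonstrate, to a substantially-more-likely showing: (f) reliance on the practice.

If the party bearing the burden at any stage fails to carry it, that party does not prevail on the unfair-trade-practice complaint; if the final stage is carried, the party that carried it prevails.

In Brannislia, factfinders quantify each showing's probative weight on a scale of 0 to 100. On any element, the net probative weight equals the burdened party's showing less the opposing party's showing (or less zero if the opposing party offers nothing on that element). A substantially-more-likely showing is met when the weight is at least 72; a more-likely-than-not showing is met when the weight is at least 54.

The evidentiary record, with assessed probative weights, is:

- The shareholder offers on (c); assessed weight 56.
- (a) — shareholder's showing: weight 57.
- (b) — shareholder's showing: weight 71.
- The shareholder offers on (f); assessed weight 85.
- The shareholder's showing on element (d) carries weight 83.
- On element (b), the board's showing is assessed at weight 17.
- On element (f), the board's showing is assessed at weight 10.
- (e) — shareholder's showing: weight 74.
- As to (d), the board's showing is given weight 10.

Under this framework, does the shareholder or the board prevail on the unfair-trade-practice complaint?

shareholder

At Stage 1 the shareholder must meet a more-likely-than-not showing (weight is at least 54): on (a) the weight is 57, which does reach 54, so (a) meets the standard; on (b) the weight is 71 less the opposing 17 gives net 54, ≥ 54, so (b) meets the standard.
  All elements met. The shareholder retains the burden for Stage 2.
At Stage 2 the shareholder must meet a more-likely-than-not showing (weight is at least 54): on (c) the weight is 56, ≥ 54, so (c) meets the standard.
  Stage 2 is satisfied; the shareholder continues to bear the burden.
At Stage 3 the shareholder must meet a substantially-more-likely showing (weight is at least 72): on (d) the weight is 83 less the opposing 10 gives net 73, which does reach 72, so (d) meets the standard; on (e) the weight is 74, ≥ 72, so (e) meets the standard.
  Stage 3 carried; the burden remains with the shareholder.
At Stage 4 the shareholder must meet a substantially-more-likely showing (weight is at least 72): on (f) the weight is 85 less the opposing 10 gives net 75, ≥ 72, so (f) meets the standard.
  Stage 4 carried; the final stage is satisfied.
Every stage carried; the shareholder prevails.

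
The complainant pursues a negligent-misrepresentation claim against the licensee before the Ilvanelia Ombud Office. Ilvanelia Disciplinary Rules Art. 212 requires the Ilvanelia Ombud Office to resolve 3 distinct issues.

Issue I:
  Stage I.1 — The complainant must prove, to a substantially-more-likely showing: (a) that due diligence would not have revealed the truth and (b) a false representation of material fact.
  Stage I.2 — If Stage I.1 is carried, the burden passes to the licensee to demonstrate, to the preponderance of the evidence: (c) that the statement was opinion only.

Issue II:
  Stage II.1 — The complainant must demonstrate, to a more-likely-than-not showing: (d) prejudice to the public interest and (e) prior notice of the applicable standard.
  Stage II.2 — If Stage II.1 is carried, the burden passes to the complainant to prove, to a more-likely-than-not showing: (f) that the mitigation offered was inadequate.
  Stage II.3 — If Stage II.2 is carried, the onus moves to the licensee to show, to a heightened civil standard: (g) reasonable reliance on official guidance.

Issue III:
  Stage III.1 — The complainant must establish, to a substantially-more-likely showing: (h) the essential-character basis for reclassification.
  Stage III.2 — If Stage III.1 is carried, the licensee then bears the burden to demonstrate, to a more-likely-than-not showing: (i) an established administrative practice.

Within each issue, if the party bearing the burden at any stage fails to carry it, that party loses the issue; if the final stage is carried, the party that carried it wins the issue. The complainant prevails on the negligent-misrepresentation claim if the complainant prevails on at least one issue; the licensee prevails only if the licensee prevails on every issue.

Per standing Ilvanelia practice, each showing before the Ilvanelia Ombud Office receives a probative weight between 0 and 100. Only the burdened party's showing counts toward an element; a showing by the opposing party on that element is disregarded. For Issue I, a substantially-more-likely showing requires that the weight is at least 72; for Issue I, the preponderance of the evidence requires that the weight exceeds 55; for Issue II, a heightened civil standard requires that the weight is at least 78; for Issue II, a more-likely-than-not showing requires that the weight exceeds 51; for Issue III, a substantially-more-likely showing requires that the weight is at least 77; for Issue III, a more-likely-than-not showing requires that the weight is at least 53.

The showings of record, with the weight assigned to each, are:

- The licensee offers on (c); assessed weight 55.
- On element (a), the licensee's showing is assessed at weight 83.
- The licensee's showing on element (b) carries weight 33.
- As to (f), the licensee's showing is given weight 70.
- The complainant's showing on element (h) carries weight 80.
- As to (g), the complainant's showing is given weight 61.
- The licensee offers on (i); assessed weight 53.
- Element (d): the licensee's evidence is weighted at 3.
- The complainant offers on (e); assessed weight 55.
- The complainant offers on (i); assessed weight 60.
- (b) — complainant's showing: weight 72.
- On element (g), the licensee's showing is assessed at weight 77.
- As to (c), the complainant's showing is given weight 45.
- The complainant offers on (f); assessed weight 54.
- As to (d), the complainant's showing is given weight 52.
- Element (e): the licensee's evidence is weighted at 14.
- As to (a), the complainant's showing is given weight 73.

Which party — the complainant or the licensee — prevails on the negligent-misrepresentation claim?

— Issue I —
At Stage I.1 the complainant must meet a substantially-more-likely showing (weight is at least 72): on (a) the weight is 73 (the licensee's 83 is given no effect), ≥ 72, so (a) meets the standard; on (b) the weight is 72 (the licensee's 33 is given no effect), ≥ 72, so (b) meets the standard.
  All elements met. The burden passes to the licensee.
At Stage I.2 the licensee must meet the preponderance of the evidence (weight exceeds 55): on (c) the weight is 55 (the complainant's 45 is given no effect), which does not exceed 55, so (c) does not meet the standard.
  The licensee does not carry Stage I.2.
So the complainant prevails on this issue.
— Issue II —
Stage II.1 — burden on complainant; standard: a more-likely-than-not showing (weight exceeds 51).
    (d): 52 (licensee's 3 disregarded) > 51 [met]
    (e): 55 (licensee's 14 disregarded) > 51 [met]
  All elements met. The complainant retains the burden for Stage II.2.
Stage II.2 — burden on complainant; standard: a more-likely-than-not showing (weight exceeds 51).
    (f): 54 (licensee's 70 disregarded) > 51 [met]
  All elements met. The burden passes to the licensee.
Stage II.3 — burden on licensee; standard: a heightened civil standard (weight is at least 78).
    (g): 77 (complainant's 61 disregarded) < 78 [not met]
  Not every element is met, so the licensee fails to carry Stage II.3.
The analysis ends at Stage II.3; the complainant prevails on this issue.
— Issue III —
At Stage III.1 the complainant must meet a substantially-more-likely showing (weight is at least 77): on (h) the weight is 80, which does reach 77, so (h) meets the standard.
  Stage III.1 carried; the burden shifts to the licensee.
At Stage III.2 the licensee must meet a more-likely-than-not showing (weight is at least 53): on (i) the weight is 53 (the complainant's 60 is given no effect), ≥ 53, so (i) meets the standard.
  The licensee carries the last stage.
Every stage carried; the licensee prevails on this issue.
Per-issue: Issue I → complainant; Issue II → complainant; Issue III → licensee. The complainant must prevail on at least one issue; overall, the complainant prevails.

complainant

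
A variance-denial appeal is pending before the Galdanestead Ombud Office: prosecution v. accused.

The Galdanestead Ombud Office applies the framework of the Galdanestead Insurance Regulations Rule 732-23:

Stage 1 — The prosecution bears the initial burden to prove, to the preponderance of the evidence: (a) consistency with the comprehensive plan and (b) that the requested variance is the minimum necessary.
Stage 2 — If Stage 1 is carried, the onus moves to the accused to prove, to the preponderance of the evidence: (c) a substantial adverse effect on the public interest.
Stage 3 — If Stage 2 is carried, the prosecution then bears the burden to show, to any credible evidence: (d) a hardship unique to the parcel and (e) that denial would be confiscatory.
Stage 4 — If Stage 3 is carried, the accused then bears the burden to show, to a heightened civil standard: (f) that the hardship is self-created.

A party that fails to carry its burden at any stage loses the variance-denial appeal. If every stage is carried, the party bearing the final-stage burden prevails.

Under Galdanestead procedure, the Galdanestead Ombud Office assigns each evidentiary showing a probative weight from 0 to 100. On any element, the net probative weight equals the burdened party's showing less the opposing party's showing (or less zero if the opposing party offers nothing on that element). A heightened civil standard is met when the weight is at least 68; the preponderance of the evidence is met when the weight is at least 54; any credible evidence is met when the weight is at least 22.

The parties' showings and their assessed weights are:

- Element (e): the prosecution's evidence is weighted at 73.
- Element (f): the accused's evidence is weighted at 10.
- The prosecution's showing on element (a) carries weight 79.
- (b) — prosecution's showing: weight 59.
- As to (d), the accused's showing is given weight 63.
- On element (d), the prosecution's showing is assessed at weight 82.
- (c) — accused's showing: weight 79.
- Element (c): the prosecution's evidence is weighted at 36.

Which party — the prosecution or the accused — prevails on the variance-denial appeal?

prosecution

Stage 1 (prosecution, the preponderance of the evidence, weight is at least 54): (a) 79 ≥ 54 — meets; (b) 59 ≥ 54 — meets.
  Stage 1 carried; the burden shifts to the accused.
Stage 2 (accused, the preponderance of the evidence, weight is at least 54): (c) net 79−36=43 < 54 — fails.
  Stage 2 not carried; the accused fails its burden.
The prosecution prevails.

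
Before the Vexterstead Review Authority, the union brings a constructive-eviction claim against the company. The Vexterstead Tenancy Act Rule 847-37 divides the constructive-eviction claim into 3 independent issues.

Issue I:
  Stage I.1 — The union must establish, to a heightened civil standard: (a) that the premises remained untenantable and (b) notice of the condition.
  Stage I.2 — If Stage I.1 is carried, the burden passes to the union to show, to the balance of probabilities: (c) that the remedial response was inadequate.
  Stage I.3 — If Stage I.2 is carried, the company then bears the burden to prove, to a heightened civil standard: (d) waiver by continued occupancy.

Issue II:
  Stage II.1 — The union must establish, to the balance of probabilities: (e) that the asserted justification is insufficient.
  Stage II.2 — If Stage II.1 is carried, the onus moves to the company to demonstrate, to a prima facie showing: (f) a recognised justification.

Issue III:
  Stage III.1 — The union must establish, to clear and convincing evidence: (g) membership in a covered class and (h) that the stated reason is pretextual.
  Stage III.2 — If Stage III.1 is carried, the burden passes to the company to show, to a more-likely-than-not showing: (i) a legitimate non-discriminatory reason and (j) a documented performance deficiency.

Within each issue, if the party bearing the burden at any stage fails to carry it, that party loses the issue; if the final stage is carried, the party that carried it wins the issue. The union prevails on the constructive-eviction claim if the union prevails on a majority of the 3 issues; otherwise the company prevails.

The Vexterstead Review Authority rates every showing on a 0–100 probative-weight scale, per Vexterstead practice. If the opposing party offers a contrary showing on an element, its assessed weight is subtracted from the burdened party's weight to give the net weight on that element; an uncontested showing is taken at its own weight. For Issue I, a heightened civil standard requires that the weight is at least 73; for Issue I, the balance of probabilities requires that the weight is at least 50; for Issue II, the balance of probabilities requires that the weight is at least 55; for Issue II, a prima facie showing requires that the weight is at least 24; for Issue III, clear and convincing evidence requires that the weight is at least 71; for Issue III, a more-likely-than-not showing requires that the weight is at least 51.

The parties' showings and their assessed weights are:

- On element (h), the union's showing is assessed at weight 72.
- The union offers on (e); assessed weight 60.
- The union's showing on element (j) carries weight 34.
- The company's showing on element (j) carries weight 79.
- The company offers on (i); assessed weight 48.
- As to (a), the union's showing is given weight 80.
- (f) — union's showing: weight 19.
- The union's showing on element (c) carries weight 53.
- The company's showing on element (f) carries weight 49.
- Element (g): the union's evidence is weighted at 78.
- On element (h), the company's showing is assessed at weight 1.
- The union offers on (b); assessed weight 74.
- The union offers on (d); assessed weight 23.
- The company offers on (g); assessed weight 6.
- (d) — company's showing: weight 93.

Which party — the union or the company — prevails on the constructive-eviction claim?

union

— Issue I —
Stage I.1 (union, a heightened civil standard, weight is at least 73): (a) 80 ≥ 73 — meets; (b) 74 ≥ 73 — meets.
  All elements met. The union retains the burden for Stage I.2.
Stage I.2 (union, the balance of probabilities, weight is at least 50): (c) 53 ≥ 50 — meets.
  The union carries Stage I.2; the company now bears the burden.
Stage I.3 (company, a heightened civil standard, weight is at least 73): (d) net 93−23=70 < 73 — fails.
  Not every element is met, so the company fails to carry Stage I.3.
The analysis ends at Stage I.3; the union prevails on this issue.
— Issue II —
Stage II.1 (union, the balance of probabilities, weight is at least 55): (e) 60 ≥ 55 — meets.
  All elements met. The burden passes to the company.
Stage II.2 (company, a prima facie showing, weight is at least 24): (f) net 49−19=30 ≥ 24 — meets.
  The company carries the last stage.
With every stage satisfied, the company prevails on this issue.
— Issue III —
Stage III.1 (union, clear and convincing evidence, weight is at least 71): (g) net 78−6=72 ≥ 71 — meets; (h) net 72−1=71 ≥ 71 — meets.
  Stage III.1 is satisfied; the onus moves to the company.
Stage III.2 (company, a more-likely-than-not showing, weight is at least 51): (i) 48 < 51 — fails; (j) net 79−34=45 < 51 — fails.
  The company does not carry Stage III.2.
The analysis ends at Stage III.2; the union prevails on this issue.
Per-issue: Issue I → union; Issue II → company; Issue III → union. The union must prevail on a majority of issues; overall, the union prevails.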